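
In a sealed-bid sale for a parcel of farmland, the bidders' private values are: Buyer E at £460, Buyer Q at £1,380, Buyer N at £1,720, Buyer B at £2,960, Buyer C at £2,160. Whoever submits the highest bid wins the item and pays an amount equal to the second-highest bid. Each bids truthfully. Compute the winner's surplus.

£800

Bids in descending order: Buyer B £2,960; Buyer C £2,160; Buyer N £1,720; Buyer Q £1,380; Buyer E £460.
Buyer B wins with the top bid and pays the second-highest, £2,160.
Surplus = £2,960 − £2,160 = £800.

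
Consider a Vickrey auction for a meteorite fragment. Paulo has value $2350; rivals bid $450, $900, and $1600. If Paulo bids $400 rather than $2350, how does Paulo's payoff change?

The highest competing bid is $1600.
Bidding truthfully at $2350: Paulo has the top bid, wins, and pays the second-highest bid $1600. Payoff = $2350 − $1600 = $750.
Bidding $400: the top bid is $1600 (a rival), so Paulo loses. Payoff = $0.
Change = $0 − $750 = -$750.

Payoff change: -$750.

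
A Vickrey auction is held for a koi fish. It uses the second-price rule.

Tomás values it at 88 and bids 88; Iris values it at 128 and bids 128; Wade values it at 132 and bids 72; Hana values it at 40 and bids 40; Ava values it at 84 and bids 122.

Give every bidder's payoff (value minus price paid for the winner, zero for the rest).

Tomás 0, Iris 6, Wade 0, Hana 0, Ava 0.

Ordered from highest: Iris 128, then Ava 122, then Tomás 88, then Wade 72, then Hana 40.
Iris has the top bid and wins; the price is the second-highest bid, 122.
Iris's payoff = 128 − 122 = 6. All other bidders lose, so their payoff is 0.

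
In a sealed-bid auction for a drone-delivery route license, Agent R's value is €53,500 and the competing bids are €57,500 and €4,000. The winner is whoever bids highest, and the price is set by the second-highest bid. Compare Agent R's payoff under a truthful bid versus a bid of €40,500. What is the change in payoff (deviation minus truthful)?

The highest competing bid is €57,500.
Bidding truthfully at €53,500: the top bid is €57,500 (a rival), so Agent R loses. Payoff = €0.
Bidding €40,500: the top bid is €57,500 (a rival), so Agent R loses. Payoff = €0.
Change = €0 − €0 = €0.
The bid only affects whether you win, not the price — here both bids land on the same side of the top rival bid, so the deviation is payoff-neutral.

€0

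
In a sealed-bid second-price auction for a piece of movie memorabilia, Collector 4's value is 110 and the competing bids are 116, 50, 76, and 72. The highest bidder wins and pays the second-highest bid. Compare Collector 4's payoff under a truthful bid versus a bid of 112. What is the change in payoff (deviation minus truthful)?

The highest competing bid is 116.
Bidding truthfully at 110: the top bid is 116 (a rival), so Collector 4 loses. Payoff = 0.
Bidding 112: the top bid is 116 (a rival), so Collector 4 loses. Payoff = 0.
Change = 0 − 0 = 0.
The bid only affects whether you win, not the price — here both bids land on the same side of the top rival bid, so the deviation is payoff-neutral.

Payoff change: 0.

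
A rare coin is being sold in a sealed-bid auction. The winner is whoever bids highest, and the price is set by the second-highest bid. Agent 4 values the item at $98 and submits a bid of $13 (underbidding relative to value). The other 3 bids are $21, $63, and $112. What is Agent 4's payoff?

Payoff = $0.

Highest competing bid: $112.
Agent 4's bid $13 is not the highest, so Agent 4 loses, pays nothing, and earns zero payoff.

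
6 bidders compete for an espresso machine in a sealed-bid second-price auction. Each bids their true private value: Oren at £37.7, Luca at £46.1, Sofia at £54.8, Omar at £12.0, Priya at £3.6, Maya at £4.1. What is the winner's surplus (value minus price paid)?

Surplus = £8.7.

Ranking the bids: Sofia £54.8; Luca £46.1; Oren £37.7; Omar £12.0; Maya £4.1; Priya £3.6.
Sofia wins with the top bid and pays the second-highest, £46.1.
Surplus = £54.8 − £46.1 = £8.7.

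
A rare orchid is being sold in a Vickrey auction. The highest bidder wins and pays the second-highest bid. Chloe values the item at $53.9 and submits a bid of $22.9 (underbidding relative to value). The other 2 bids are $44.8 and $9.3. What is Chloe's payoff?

$0.0

Highest competing bid: $44.8.
Chloe's bid $22.9 is not the highest, so Chloe loses, pays nothing, and earns zero payoff.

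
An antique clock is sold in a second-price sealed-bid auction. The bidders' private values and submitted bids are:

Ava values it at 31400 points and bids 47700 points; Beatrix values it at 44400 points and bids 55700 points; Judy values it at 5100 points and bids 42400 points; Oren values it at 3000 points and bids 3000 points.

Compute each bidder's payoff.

Ranking the bids: Beatrix 55700 points, then Ava 47700 points, then Judy 42400 points, then Oren 3000 points.
Beatrix has the top bid and wins; the price is the second-highest bid, 47700 points.
Beatrix's payoff = 44400 points − 47700 points = -3300 points. All other bidders lose, so their payoff is 0.

Payoffs: Ava 0 points, Beatrix -3300 points, Judy 0 points, Oren 0 points.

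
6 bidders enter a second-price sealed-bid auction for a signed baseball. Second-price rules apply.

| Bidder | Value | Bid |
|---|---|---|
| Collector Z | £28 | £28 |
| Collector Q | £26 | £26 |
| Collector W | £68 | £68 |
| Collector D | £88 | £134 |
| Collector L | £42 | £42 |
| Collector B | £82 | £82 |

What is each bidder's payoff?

Collector Z £0, Collector Q £0, Collector W £0, Collector D £6, Collector L £0, Collector B £0.

Ranking the bids: Collector D £134, then Collector B £82, then Collector W £68, then Collector L £42, then Collector Z £28, then Collector Q £26.
Collector D has the top bid and wins; the price is the second-highest bid, £82.
Collector D's payoff = £88 − £82 = £6. All other bidders lose, so their payoff is 0.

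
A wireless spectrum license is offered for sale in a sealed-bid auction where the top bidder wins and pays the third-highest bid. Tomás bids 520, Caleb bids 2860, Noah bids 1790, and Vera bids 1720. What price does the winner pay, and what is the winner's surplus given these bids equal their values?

Ranking the bids: Caleb 2860; Noah 1790; Vera 1720; Tomás 520.
Caleb is the highest bidder, so Caleb wins.
Under the third-price rule, the price is the third-highest bid: 1720.
Surplus = 2860 − 1720 = 1140.

Price 1720; surplus 1140.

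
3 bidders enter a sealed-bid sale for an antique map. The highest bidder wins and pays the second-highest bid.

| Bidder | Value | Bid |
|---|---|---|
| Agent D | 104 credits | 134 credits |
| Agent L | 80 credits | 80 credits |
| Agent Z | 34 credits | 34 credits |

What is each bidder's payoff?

Ordered from highest: Agent D 134 credits, then Agent L 80 credits, then Agent Z 34 credits.
Agent D has the top bid and wins; the price is the second-highest bid, 80 credits.
Agent D's payoff = 104 credits − 80 credits = 24 credits. All other bidders lose, so their payoff is 0.

Payoffs: Agent D 24 credits, Agent L 0 credits, Agent Z 0 credits.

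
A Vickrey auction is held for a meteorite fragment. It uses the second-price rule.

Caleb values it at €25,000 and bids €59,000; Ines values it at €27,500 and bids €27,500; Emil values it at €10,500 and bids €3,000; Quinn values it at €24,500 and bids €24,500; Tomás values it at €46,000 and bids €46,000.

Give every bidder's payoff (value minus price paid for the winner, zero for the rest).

Payoffs: Caleb -€21,000, Ines €0, Emil €0, Quinn €0, Tomás €0.

Bids in descending order: Caleb €59,000; Tomás €46,000; Ines €27,500; Quinn €24,500; Emil €3,000.
Caleb has the top bid and wins; the price is the second-highest bid, €46,000.
Caleb's payoff = €25,000 − €46,000 = -€21,000. All other bidders lose, so their payoff is 0.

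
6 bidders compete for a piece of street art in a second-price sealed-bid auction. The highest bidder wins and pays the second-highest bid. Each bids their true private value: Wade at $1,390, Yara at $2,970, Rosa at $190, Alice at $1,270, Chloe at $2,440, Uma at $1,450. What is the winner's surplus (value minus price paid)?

Surplus = $530.

Ranking the bids: Yara $2,970, then Chloe $2,440, then Uma $1,450, then Wade $1,390, then Alice $1,270, then Rosa $190.
Yara wins with the top bid and pays the second-highest, $2,440.
Surplus = $2,970 − $2,440 = $530.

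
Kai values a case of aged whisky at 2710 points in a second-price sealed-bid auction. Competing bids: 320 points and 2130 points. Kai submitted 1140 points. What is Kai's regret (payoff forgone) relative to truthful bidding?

Payoff forgone: 580 points.

The highest competing bid is 2130 points.
Bidding truthfully at 2710 points: Kai has the top bid, wins, and pays the second-highest bid 2130 points. Payoff = 2710 points − 2130 points = 580 points.
Bidding 1140 points: the top bid is 2130 points (a rival), so Kai loses. Payoff = 0 points.
Regret = truthful payoff − actual payoff = 580 points − 0 points = 580 points.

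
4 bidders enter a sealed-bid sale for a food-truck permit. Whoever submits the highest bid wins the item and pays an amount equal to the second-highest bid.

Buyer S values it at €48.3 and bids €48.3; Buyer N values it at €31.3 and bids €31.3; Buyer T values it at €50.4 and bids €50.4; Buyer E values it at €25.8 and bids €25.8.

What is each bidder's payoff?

Buyer S €0.0, Buyer N €0.0, Buyer T €2.1, Buyer E €0.0.

Ranking the bids: Buyer T €50.4, then Buyer S €48.3, then Buyer N €31.3, then Buyer E €25.8.
Buyer T has the top bid and wins; the price is the second-highest bid, €48.3.
Buyer T's payoff = €50.4 − €48.3 = €2.1. All other bidders lose, so their payoff is 0.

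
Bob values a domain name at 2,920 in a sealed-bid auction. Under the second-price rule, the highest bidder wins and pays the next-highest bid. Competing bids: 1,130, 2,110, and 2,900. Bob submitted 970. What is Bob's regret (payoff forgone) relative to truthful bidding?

20

The highest competing bid is 2,900.
Bidding truthfully at 2,920: Bob has the top bid, wins, and pays the second-highest bid 2,900. Payoff = 2,920 − 2,900 = 20.
Bidding 970: the top bid is 2,900 (a rival), so Bob loses. Payoff = 0.
Regret = truthful payoff − actual payoff = 20 − 0 = 20.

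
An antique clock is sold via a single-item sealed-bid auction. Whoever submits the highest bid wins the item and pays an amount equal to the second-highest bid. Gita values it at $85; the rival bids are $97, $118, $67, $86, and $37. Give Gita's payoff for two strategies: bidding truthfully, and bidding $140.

The highest competing bid is $118.
Bidding truthfully at $85: the top bid is $118 (a rival), so Gita loses. Payoff = $0.
Bidding $140: Gita has the top bid, wins, and pays the second-highest bid $118. Payoff = $85 − $118 = -$33.
Deviating from a truthful bid can only lose payoff in a second-price auction — never gain.

(a) $0  (b) -$33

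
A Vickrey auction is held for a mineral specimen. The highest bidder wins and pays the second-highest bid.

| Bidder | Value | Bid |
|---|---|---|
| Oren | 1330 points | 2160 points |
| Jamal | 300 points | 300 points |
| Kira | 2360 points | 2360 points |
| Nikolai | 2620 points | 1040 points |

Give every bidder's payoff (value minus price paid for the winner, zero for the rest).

Ranking the bids: Kira 2360 points > Oren 2160 points > Nikolai 1040 points > Jamal 300 points.
Kira has the top bid and wins; the price is the second-highest bid, 2160 points.
Kira's payoff = 2360 points − 2160 points = 200 points. All other bidders lose, so their payoff is 0.

Payoffs: Oren 0 points, Jamal 0 points, Kira 200 points, Nikolai 0 points.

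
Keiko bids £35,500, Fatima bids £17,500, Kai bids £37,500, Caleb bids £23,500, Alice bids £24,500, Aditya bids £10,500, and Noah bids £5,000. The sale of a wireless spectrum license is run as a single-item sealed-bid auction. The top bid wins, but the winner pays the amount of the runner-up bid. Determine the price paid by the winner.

Sorted high to low: Kai £37,500; Keiko £35,500; Alice £24,500; Caleb £23,500; Fatima £17,500; Aditya £10,500; Noah £5,000.
Kai has the highest bid, so Kai wins.
The second-highest bid is £35,500, so that is what Kai pays.

£35,500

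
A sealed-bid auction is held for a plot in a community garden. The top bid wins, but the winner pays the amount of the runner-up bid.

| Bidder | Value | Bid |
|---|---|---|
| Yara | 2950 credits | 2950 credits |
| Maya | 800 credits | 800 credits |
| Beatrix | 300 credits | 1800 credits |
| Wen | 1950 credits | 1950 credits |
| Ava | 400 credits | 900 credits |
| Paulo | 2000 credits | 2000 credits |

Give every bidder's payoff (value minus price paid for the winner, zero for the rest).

Sorted high to low: Yara 2950 credits, then Paulo 2000 credits, then Wen 1950 credits, then Beatrix 1800 credits, then Ava 900 credits, then Maya 800 credits.
Yara has the top bid and wins; the price is the second-highest bid, 2000 credits.
Yara's payoff = 2950 credits − 2000 credits = 950 credits. All other bidders lose, so their payoff is 0.

Payoffs: Yara 950 credits, Maya 0 credits, Beatrix 0 credits, Wen 0 credits, Ava 0 credits, Paulo 0 credits.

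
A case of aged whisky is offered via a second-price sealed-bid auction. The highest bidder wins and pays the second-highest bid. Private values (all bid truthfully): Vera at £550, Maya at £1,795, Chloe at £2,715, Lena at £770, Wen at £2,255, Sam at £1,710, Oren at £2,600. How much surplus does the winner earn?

Bids in descending order: Chloe £2,715, then Oren £2,600, then Wen £2,255, then Maya £1,795, then Sam £1,710, then Lena £770, then Vera £550.
Chloe wins with the top bid and pays the second-highest, £2,600.
Surplus = £2,715 − £2,600 = £115.

Winner's surplus: £115.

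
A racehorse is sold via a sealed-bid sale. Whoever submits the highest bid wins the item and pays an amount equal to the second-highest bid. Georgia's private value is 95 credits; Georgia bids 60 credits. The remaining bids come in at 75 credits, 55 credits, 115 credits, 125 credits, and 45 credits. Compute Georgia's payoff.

Highest competing bid: 125 credits.
Georgia's bid 60 credits is not the highest, so Georgia loses, pays nothing, and earns zero payoff.

0 credits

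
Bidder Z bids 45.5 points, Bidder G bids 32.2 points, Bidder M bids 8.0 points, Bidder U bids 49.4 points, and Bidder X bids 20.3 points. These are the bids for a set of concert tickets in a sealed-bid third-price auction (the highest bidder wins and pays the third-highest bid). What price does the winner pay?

Bids in descending order: Bidder U 49.4 points > Bidder Z 45.5 points > Bidder G 32.2 points > Bidder X 20.3 points > Bidder M 8.0 points.
Bidder U is the highest bidder, so Bidder U wins.
Under the third-price rule, the price is the third-highest bid: 32.2 points.

32.2 points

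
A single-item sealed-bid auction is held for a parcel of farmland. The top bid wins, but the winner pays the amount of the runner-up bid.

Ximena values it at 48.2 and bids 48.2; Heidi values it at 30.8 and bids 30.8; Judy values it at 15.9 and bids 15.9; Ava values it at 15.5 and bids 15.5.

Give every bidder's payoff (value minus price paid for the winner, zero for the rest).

Payoffs: Ximena 17.4, Heidi 0.0, Judy 0.0, Ava 0.0.

Bids in descending order: Ximena 48.2, then Heidi 30.8, then Judy 15.9, then Ava 15.5.
Ximena has the top bid and wins; the price is the second-highest bid, 30.8.
Ximena's payoff = 48.2 − 30.8 = 17.4. All other bidders lose, so their payoff is 0.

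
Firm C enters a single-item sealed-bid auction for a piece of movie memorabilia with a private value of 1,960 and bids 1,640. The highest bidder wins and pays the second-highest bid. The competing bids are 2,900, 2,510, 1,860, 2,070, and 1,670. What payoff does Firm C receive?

Highest competing bid: 2,900.
Firm C's bid 1,640 is not the highest, so Firm C loses, pays nothing, and earns zero payoff.

0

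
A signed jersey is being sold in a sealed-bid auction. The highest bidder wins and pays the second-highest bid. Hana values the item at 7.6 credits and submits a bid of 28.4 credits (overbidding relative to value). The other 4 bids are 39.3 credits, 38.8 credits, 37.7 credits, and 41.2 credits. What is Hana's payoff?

Highest competing bid: 41.2 credits.
Hana's bid 28.4 credits is not the highest, so Hana loses, pays nothing, and earns zero payoff.

Hana's payoff: 0.0 credits.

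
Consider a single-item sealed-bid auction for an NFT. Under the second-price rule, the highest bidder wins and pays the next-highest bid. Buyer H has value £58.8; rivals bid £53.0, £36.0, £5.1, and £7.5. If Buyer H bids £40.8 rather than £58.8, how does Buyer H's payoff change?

Change in payoff: -£5.8.

The highest competing bid is £53.0.
Bidding truthfully at £58.8: Buyer H has the top bid, wins, and pays the second-highest bid £53.0. Payoff = £58.8 − £53.0 = £5.8.
Bidding £40.8: the top bid is £53.0 (a rival), so Buyer H loses. Payoff = £0.0.
Change = £0.0 − £5.8 = -£5.8.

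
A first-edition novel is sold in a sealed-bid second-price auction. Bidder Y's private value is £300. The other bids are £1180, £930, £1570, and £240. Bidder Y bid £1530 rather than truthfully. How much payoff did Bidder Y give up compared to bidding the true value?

Payoff forgone: £0.

The highest competing bid is £1570.
Bidding truthfully at £300: the top bid is £1570 (a rival), so Bidder Y loses. Payoff = £0.
Bidding £1530: the top bid is £1570 (a rival), so Bidder Y loses. Payoff = £0.
Regret = truthful payoff − actual payoff = £0 − £0 = £0.
The bid only affects whether you win, not the price — here both bids land on the same side of the top rival bid, so the deviation is payoff-neutral.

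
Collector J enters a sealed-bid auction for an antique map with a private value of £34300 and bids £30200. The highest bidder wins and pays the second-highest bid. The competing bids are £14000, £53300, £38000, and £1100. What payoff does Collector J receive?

Payoff = £0.

Highest competing bid: £53300.
Collector J's bid £30200 is not the highest, so Collector J loses, pays nothing, and earns zero payoff.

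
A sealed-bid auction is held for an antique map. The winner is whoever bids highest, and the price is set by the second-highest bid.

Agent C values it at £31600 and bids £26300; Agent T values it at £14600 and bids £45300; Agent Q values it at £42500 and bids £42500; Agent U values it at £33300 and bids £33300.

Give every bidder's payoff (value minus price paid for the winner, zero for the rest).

Bids in descending order: Agent T £45300; Agent Q £42500; Agent U £33300; Agent C £26300.
Agent T has the top bid and wins; the price is the second-highest bid, £42500.
Agent T's payoff = £14600 − £42500 = -£27900. All other bidders lose, so their payoff is 0.

Agent C £0, Agent T -£27900, Agent Q £0, Agent U £0.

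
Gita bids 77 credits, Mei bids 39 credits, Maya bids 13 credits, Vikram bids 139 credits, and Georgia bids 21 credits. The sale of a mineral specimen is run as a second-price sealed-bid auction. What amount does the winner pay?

Bids in descending order: Vikram 139 credits > Gita 77 credits > Mei 39 credits > Georgia 21 credits > Maya 13 credits.
Vikram has the highest bid, so Vikram wins.
The second-highest bid is 77 credits, so that is what Vikram pays.

Price paid: 77 credits.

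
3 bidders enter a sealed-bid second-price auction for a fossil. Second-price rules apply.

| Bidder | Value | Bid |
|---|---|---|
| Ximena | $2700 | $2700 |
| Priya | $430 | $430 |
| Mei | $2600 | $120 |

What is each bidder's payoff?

Payoffs: Ximena $2270, Priya $0, Mei $0.

Ranking the bids: Ximena $2700; Priya $430; Mei $120.
Ximena has the top bid and wins; the price is the second-highest bid, $430.
Ximena's payoff = $2700 − $430 = $2270. All other bidders lose, so their payoff is 0.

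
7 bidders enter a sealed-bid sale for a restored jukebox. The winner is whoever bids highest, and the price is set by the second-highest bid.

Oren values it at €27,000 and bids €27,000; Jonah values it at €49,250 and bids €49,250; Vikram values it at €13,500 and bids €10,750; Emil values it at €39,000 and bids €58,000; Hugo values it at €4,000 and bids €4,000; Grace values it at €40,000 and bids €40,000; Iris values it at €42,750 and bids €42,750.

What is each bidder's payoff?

Payoffs: Oren €0, Jonah €0, Vikram €0, Emil -€10,250, Hugo €0, Grace €0, Iris €0.

Bids in descending order: Emil €58,000, then Jonah €49,250, then Iris €42,750, then Grace €40,000, then Oren €27,000, then Vikram €10,750, then Hugo €4,000.
Emil has the top bid and wins; the price is the second-highest bid, €49,250.
Emil's payoff = €39,000 − €49,250 = -€10,250. All other bidders lose, so their payoff is 0.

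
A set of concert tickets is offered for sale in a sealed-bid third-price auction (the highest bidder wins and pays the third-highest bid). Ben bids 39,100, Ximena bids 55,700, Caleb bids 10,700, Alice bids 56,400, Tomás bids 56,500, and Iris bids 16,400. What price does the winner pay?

55,700

Sorted high to low: Tomás 56,500; Alice 56,400; Ximena 55,700; Ben 39,100; Iris 16,400; Caleb 10,700.
Tomás is the highest bidder, so Tomás wins.
Under the third-price rule, the price is the third-highest bid: 55,700.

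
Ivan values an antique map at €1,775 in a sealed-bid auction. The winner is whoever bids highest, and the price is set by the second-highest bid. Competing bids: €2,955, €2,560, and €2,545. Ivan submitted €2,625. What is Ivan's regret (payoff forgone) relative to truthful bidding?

The highest competing bid is €2,955.
Bidding truthfully at €1,775: the top bid is €2,955 (a rival), so Ivan loses. Payoff = €0.
Bidding €2,625: the top bid is €2,955 (a rival), so Ivan loses. Payoff = €0.
Regret = truthful payoff − actual payoff = €0 − €0 = €0.
The bid only affects whether you win, not the price — here both bids land on the same side of the top rival bid, so the deviation is payoff-neutral.

Payoff forgone: €0.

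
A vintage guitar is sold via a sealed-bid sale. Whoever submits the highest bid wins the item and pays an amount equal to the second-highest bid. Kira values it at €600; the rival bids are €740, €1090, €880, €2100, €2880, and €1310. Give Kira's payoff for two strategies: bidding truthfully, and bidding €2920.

The highest competing bid is €2880.
Bidding truthfully at €600: the top bid is €2880 (a rival), so Kira loses. Payoff = €0.
Bidding €2920: Kira has the top bid, wins, and pays the second-highest bid €2880. Payoff = €600 − €2880 = -€2280.

(a) €0  (b) -€2280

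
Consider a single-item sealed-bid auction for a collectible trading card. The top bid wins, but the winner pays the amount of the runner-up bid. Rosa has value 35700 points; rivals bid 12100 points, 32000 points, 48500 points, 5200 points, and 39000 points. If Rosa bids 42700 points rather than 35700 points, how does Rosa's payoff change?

Payoff change: 0 points.

The highest competing bid is 48500 points.
Bidding truthfully at 35700 points: the top bid is 48500 points (a rival), so Rosa loses. Payoff = 0 points.
Bidding 42700 points: the top bid is 48500 points (a rival), so Rosa loses. Payoff = 0 points.
Change = 0 points − 0 points = 0 points.
The bid only affects whether you win, not the price — here both bids land on the same side of the top rival bid, so the deviation is payoff-neutral.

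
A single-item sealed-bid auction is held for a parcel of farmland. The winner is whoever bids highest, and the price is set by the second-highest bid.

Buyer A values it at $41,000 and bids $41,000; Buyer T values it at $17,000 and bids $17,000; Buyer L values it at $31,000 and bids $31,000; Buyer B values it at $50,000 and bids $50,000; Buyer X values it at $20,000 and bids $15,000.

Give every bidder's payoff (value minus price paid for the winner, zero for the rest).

Payoffs: Buyer A $0, Buyer T $0, Buyer L $0, Buyer B $9,000, Buyer X $0.

Sorted high to low: Buyer B $50,000; Buyer A $41,000; Buyer L $31,000; Buyer T $17,000; Buyer X $15,000.
Buyer B has the top bid and wins; the price is the second-highest bid, $41,000.
Buyer B's payoff = $50,000 − $41,000 = $9,000. All other bidders lose, so their payoff is 0.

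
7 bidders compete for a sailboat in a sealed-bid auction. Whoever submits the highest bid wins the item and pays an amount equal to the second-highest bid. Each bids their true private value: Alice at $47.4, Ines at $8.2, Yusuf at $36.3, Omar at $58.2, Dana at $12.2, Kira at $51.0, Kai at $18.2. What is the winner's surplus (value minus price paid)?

$7.2

Bids in descending order: Omar $58.2; Kira $51.0; Alice $47.4; Yusuf $36.3; Kai $18.2; Dana $12.2; Ines $8.2.
Omar wins with the top bid and pays the second-highest, $51.0.
Surplus = $58.2 − $51.0 = $7.2.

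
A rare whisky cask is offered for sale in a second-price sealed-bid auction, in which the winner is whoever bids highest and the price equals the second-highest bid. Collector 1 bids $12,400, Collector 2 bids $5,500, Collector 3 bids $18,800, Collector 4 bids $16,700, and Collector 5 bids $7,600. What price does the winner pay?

The winner pays $16,700.

Bids in descending order: Collector 3 $18,800 > Collector 4 $16,700 > Collector 1 $12,400 > Collector 5 $7,600 > Collector 2 $5,500.
Collector 3 is the highest bidder, so Collector 3 wins.
Under the second-price rule, the price is the second-highest bid: $16,700.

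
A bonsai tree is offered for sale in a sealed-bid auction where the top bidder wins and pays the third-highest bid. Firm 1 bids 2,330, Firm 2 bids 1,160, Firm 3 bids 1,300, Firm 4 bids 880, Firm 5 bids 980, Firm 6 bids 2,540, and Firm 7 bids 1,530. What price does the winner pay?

Bids in descending order: Firm 6 2,540 > Firm 1 2,330 > Firm 7 1,530 > Firm 3 1,300 > Firm 2 1,160 > Firm 5 980 > Firm 4 880.
Firm 6 is the highest bidder, so Firm 6 wins.
Under the third-price rule, the price is the third-highest bid: 1,530.

Price paid: 1,530.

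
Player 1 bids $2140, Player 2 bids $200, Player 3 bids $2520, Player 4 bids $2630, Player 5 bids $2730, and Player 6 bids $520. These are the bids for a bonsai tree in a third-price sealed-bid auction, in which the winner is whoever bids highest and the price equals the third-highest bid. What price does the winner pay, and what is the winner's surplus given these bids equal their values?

Price $2520; surplus $210.

Sorted high to low: Player 5 $2730 > Player 4 $2630 > Player 3 $2520 > Player 1 $2140 > Player 6 $520 > Player 2 $200.
Player 5 is the highest bidder, so Player 5 wins.
Under the third-price rule, the price is the third-highest bid: $2520.
Surplus = $2730 − $2520 = $210.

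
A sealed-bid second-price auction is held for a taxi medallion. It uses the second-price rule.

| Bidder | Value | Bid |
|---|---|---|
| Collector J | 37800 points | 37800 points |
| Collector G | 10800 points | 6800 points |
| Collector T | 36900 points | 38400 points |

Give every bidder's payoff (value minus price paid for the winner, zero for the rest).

Ordered from highest: Collector T 38400 points, then Collector J 37800 points, then Collector G 6800 points.
Collector T has the top bid and wins; the price is the second-highest bid, 37800 points.
Collector T's payoff = 36900 points − 37800 points = -900 points. All other bidders lose, so their payoff is 0.

Payoffs: Collector J 0 points, Collector G 0 points, Collector T -900 points.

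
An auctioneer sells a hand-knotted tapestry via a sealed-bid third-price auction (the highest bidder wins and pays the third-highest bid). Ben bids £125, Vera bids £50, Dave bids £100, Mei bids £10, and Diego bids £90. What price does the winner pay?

Ranking the bids: Ben £125 > Dave £100 > Diego £90 > Vera £50 > Mei £10.
Ben is the highest bidder, so Ben wins.
Under the third-price rule, the price is the third-highest bid: £90.

£90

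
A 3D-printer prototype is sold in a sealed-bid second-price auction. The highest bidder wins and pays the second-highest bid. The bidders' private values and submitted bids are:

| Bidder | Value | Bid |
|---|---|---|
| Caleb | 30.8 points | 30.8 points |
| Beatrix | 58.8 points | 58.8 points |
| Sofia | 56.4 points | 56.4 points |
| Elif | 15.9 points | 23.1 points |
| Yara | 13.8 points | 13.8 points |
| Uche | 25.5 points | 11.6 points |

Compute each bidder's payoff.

Caleb 0.0 points, Beatrix 2.4 points, Sofia 0.0 points, Elif 0.0 points, Yara 0.0 points, Uche 0.0 points.

Bids in descending order: Beatrix 58.8 points; Sofia 56.4 points; Caleb 30.8 points; Elif 23.1 points; Yara 13.8 points; Uche 11.6 points.
Beatrix has the top bid and wins; the price is the second-highest bid, 56.4 points.
Beatrix's payoff = 58.8 points − 56.4 points = 2.4 points. All other bidders lose, so their payoff is 0.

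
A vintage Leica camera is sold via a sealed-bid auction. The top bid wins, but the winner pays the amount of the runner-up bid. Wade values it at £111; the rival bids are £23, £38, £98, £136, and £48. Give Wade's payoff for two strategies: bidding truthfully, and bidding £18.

The highest competing bid is £136.
Bidding truthfully at £111: the top bid is £136 (a rival), so Wade loses. Payoff = £0.
Bidding £18: the top bid is £136 (a rival), so Wade loses. Payoff = £0.

(a) £0  (b) £0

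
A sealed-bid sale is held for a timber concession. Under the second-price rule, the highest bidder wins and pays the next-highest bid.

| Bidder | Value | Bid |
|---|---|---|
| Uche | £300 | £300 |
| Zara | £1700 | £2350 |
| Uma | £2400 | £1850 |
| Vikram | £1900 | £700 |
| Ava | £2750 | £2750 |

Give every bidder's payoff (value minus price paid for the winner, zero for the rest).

Sorted high to low: Ava £2750; Zara £2350; Uma £1850; Vikram £700; Uche £300.
Ava has the top bid and wins; the price is the second-highest bid, £2350.
Ava's payoff = £2750 − £2350 = £400. All other bidders lose, so their payoff is 0.

Uche £0, Zara £0, Uma £0, Vikram £0, Ava £400.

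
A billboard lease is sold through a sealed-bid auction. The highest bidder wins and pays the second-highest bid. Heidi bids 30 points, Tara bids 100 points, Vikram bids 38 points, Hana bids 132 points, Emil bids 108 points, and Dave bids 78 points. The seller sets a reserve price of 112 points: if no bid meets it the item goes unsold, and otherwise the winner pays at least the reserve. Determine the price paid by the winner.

Bids in descending order: Hana 132 points > Emil 108 points > Tara 100 points > Dave 78 points > Vikram 38 points > Heidi 30 points.
Hana has the highest bid, so Hana wins.
The second-highest bid is 108 points, but the reserve 112 points is higher, so the price is the reserve.

The winner pays 112 points.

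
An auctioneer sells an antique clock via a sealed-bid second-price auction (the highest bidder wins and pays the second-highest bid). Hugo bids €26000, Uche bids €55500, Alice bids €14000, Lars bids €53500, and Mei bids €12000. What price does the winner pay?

€53500

Ordered from highest: Uche €55500 > Lars €53500 > Hugo €26000 > Alice €14000 > Mei €12000.
Uche is the highest bidder, so Uche wins.
Under the second-price rule, the price is the second-highest bid: €53500.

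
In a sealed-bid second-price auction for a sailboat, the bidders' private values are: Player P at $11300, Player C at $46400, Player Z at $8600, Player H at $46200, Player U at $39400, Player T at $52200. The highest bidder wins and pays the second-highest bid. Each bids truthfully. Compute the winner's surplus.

Ordered from highest: Player T $52200 > Player C $46400 > Player H $46200 > Player U $39400 > Player P $11300 > Player Z $8600.
Player T wins with the top bid and pays the second-highest, $46400.
Surplus = $52200 − $46400 = $5800.

$5800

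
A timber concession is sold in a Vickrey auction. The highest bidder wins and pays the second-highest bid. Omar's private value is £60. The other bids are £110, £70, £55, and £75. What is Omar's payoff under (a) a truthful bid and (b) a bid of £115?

Truthful: £0; alternative: -£50.

The highest competing bid is £110.
Bidding truthfully at £60: the top bid is £110 (a rival), so Omar loses. Payoff = £0.
Bidding £115: Omar has the top bid, wins, and pays the second-highest bid £110. Payoff = £60 − £110 = -£50.
This is the dominant-strategy logic: truthful bidding weakly beats any alternative.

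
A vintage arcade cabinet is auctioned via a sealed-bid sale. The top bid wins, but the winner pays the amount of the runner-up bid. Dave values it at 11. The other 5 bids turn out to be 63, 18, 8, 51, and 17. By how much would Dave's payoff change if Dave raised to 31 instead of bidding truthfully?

Change in payoff: 0.

The highest competing bid is 63.
Bidding truthfully at 11: the top bid is 63 (a rival), so Dave loses. Payoff = 0.
Bidding 31: the top bid is 63 (a rival), so Dave loses. Payoff = 0.
Change = 0 − 0 = 0.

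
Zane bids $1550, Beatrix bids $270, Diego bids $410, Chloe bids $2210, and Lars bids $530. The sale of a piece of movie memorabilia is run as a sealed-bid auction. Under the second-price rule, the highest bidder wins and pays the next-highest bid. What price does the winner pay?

$1550

Ranking the bids: Chloe $2210, then Zane $1550, then Lars $530, then Diego $410, then Beatrix $270.
Chloe has the highest bid, so Chloe wins.
The second-highest bid is $1550, so that is what Chloe pays.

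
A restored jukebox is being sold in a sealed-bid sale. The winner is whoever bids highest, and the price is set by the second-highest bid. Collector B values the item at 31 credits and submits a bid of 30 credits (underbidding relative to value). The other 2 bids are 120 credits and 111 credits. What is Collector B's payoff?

Highest competing bid: 120 credits.
Collector B's bid 30 credits is not the highest, so Collector B loses, pays nothing, and earns zero payoff.

Collector B's payoff: 0 credits.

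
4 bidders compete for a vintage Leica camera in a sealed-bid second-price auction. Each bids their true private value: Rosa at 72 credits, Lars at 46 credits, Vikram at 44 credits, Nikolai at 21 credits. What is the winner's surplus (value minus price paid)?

Bids in descending order: Rosa 72 credits; Lars 46 credits; Vikram 44 credits; Nikolai 21 credits.
Rosa wins with the top bid and pays the second-highest, 46 credits.
Surplus = 72 credits − 46 credits = 26 credits.

26 credits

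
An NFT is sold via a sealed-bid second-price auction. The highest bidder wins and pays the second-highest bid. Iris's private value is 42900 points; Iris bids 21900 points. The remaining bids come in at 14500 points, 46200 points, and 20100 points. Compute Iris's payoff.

Highest competing bid: 46200 points.
Iris's bid 21900 points is not the highest, so Iris loses, pays nothing, and earns zero payoff.

Payoff = 0 points.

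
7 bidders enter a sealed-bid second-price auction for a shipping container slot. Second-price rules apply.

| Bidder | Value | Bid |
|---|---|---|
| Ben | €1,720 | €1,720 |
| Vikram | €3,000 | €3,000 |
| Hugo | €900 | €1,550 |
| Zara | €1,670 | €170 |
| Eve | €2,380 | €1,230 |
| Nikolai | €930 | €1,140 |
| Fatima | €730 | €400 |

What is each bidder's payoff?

Ordered from highest: Vikram €3,000 > Ben €1,720 > Hugo €1,550 > Eve €1,230 > Nikolai €1,140 > Fatima €400 > Zara €170.
Vikram has the top bid and wins; the price is the second-highest bid, €1,720.
Vikram's payoff = €3,000 − €1,720 = €1,280. All other bidders lose, so their payoff is 0.

Payoffs: Ben €0, Vikram €1,280, Hugo €0, Zara €0, Eve €0, Nikolai €0, Fatima €0.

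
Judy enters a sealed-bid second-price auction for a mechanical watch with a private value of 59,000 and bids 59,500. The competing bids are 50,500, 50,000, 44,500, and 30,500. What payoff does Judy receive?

Highest competing bid: 50,500.
Judy's bid 59,500 is the highest overall, so Judy wins and pays the second-highest bid, 50,500.
Payoff = value − price = 59,000 − 50,500 = 8,500.

8,500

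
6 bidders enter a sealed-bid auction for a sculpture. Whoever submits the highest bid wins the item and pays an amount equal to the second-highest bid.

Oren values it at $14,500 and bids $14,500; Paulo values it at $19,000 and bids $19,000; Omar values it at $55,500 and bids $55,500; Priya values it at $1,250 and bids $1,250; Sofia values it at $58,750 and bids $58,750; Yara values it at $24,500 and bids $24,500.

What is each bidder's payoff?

Oren $0, Paulo $0, Omar $0, Priya $0, Sofia $3,250, Yara $0.

Ordered from highest: Sofia $58,750 > Omar $55,500 > Yara $24,500 > Paulo $19,000 > Oren $14,500 > Priya $1,250.
Sofia has the top bid and wins; the price is the second-highest bid, $55,500.
Sofia's payoff = $58,750 − $55,500 = $3,250. All other bidders lose, so their payoff is 0.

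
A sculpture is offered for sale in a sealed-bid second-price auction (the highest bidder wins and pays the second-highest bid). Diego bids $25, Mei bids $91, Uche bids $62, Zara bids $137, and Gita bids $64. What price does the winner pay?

Sorted high to low: Zara $137 > Mei $91 > Gita $64 > Uche $62 > Diego $25.
Zara is the highest bidder, so Zara wins.
Under the second-price rule, the price is the second-highest bid: $91.

The winner pays $91.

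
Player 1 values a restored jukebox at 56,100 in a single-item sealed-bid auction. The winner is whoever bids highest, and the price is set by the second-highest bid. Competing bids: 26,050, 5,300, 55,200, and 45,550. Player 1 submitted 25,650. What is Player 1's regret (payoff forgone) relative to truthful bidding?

Regret: 900.

The highest competing bid is 55,200.
Bidding truthfully at 56,100: Player 1 has the top bid, wins, and pays the second-highest bid 55,200. Payoff = 56,100 − 55,200 = 900.
Bidding 25,650: the top bid is 55,200 (a rival), so Player 1 loses. Payoff = 0.
Regret = truthful payoff − actual payoff = 900 − 0 = 900.
This is the dominant-strategy logic: truthful bidding weakly beats any alternative.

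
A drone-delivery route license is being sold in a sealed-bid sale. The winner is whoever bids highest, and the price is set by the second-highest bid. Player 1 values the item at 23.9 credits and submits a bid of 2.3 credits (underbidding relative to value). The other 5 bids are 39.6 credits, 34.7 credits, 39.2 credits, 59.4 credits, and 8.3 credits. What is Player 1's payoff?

Highest competing bid: 59.4 credits.
Player 1's bid 2.3 credits is not the highest, so Player 1 loses, pays nothing, and earns zero payoff.

Payoff = 0.0 credits.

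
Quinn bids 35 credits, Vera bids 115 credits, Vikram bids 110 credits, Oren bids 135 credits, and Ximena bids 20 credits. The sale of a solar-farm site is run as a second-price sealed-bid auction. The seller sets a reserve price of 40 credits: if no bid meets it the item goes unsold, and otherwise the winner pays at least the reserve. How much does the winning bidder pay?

Ranking the bids: Oren 135 credits, then Vera 115 credits, then Vikram 110 credits, then Quinn 35 credits, then Ximena 20 credits.
Oren has the highest bid, so Oren wins.
The second-highest bid is 115 credits, which exceeds the reserve, so that sets the price.

The winner pays 115 credits.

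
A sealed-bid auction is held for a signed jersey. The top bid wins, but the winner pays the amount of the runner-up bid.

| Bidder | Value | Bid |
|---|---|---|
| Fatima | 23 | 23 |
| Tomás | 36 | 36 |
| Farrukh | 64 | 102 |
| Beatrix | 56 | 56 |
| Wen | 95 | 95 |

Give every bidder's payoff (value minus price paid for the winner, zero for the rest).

Ordered from highest: Farrukh 102; Wen 95; Beatrix 56; Tomás 36; Fatima 23.
Farrukh has the top bid and wins; the price is the second-highest bid, 95.
Farrukh's payoff = 64 − 95 = -31. All other bidders lose, so their payoff is 0.

Payoffs: Fatima 0, Tomás 0, Farrukh -31, Beatrix 0, Wen 0.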